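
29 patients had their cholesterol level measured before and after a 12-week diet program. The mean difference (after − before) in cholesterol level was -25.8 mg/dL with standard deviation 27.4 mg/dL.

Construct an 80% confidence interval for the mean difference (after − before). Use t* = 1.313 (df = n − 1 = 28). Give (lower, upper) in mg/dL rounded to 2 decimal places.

(-32.48, -19.12)

This is a matched-pairs design, so SE = s_d/√n = 27.4/√29 = 5.0881.
Margin = 1.313 × 5.0881 = 6.6807; the interval is -25.8 ± 6.6807 = (-32.48, -19.12).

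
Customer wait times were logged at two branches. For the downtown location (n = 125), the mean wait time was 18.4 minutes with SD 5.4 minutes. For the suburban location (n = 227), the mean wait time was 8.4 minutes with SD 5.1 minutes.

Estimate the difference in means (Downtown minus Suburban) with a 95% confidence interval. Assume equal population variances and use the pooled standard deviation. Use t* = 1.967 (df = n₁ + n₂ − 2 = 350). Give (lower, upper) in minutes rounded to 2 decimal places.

(8.86, 11.14)

s_p = √[((n₁−1)s₁² + (n₂−1)s₂²)/(n₁+n₂−2)] = √[(124·5.4² + 226·5.1²)/350] = 5.2083.
SE = 5.2083·√(1/125 + 1/227) = 0.5801.
With t* = 1.967, margin = 1.967 × 0.5801 = 1.1411.
x̄₁ − x̄₂ = 18.4 − 8.4 = 10.0000; interval 10.0000 ± 1.1411 = (8.86, 11.14).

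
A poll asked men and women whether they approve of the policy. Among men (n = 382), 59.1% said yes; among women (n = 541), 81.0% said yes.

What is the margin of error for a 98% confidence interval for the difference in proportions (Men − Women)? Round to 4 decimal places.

SE₁ = √(p̂₁(1−p̂₁)/n₁) = √(0.5910·0.4090/382) = 0.02515; SE₂ = √(0.8100·0.1900/541) = 0.01687.
Independent samples: SE of the difference = √(SE₁² + SE₂²) = √(0.0006325225 + 0.0002845969) = 0.03028.
z* for 98% confidence is 2.326, so the margin of error is 2.326 × 0.03028 = 0.07043.

0.0704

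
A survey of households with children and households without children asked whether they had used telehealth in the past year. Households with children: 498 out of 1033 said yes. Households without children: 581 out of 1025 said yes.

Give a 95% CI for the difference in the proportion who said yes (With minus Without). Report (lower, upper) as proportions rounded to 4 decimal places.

First, p̂₁ = 498/1033 = 0.4821; p̂₂ = 581/1025 = 0.5668.
The two standard errors are √(0.4821×0.5179/1033) = 0.01555 and √(0.5668×0.4332/1025) = 0.01548.
Because the samples are independent, SE_diff = √(0.01555² + 0.01548²) = 0.02194.
Using z* = 1.960 for 95%, ME = 1.960 × 0.02194 = 0.04300.
p̂₁ − p̂₂ = -0.0847; interval -0.0847 ± 0.04300 gives (-0.1277, -0.0417).

(-0.1277, -0.0417)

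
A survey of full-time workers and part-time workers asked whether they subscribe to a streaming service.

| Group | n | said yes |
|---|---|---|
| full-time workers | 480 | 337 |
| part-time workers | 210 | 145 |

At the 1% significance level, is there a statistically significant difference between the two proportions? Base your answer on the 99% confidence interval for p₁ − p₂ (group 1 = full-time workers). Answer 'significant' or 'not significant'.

p̂₁ = 337/480 = 0.7021 and p̂₂ = 145/210 = 0.6905.
SE₁ = √(p̂₁(1−p̂₁)/n₁) = √(0.7021·0.2979/480) = 0.02087; SE₂ = √(0.6905·0.3095/210) = 0.03190.
Independent samples: SE of the difference = √(SE₁² + SE₂²) = √(0.0004355569 + 0.00101761) = 0.03812.
z* for 99% confidence is 2.576, so the margin of error is 2.576 × 0.03812 = 0.09820.
Point estimate p̂₁ − p̂₂ = 0.7021 − 0.6905 = 0.0116.
0.0116 ± 0.09820 → (-0.08660, 0.10980).
The interval (-0.08660, 0.10980) contains 0, so the difference is not significant.

not significant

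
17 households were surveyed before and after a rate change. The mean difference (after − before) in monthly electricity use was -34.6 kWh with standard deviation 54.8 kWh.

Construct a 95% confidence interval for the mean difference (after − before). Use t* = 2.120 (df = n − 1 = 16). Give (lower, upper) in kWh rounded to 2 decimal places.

This is a matched-pairs design, so SE = s_d/√n = 54.8/√17 = 13.2910.
Margin = 2.120 × 13.2910 = 28.1769; the interval is -34.6 ± 28.1769 = (-62.78, -6.42).

(-62.78, -6.42)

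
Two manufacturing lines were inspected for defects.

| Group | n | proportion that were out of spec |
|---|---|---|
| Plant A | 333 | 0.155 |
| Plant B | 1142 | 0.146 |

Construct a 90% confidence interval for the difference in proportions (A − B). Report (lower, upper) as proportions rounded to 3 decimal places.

The two standard errors are √(0.1550×0.8450/333) = 0.01983 and √(0.1460×0.8540/1142) = 0.01045.
Because the samples are independent, SE_diff = √(0.01983² + 0.01045²) = 0.02241.
Using z* = 1.645 for 90%, ME = 1.645 × 0.02241 = 0.03686.
p̂₁ − p̂₂ = 0.0090; interval 0.0090 ± 0.03686 gives (-0.028, 0.046).

(-0.028, 0.046)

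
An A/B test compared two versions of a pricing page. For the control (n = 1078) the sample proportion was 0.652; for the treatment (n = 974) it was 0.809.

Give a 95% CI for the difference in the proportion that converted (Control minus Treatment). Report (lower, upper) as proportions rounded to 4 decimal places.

(-0.1947, -0.1193)

SE₁ = √(p̂₁(1−p̂₁)/n₁) = √(0.6520·0.3480/1078) = 0.01451; SE₂ = √(0.8090·0.1910/974) = 0.01260.
Independent samples: SE of the difference = √(SE₁² + SE₂²) = √(0.0002105401 + 0.00015876) = 0.01922.
z* for 95% confidence is 1.960, so the margin of error is 1.960 × 0.01922 = 0.03767.
Point estimate p̂₁ − p̂₂ = 0.6520 − 0.8090 = -0.1570.
-0.1570 ± 0.03767 → (-0.1947, -0.1193).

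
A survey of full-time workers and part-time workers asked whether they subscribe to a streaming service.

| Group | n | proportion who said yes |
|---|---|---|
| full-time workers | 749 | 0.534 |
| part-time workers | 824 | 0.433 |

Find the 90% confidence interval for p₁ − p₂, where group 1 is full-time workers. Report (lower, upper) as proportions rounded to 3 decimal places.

The two standard errors are √(0.5340×0.4660/749) = 0.01823 and √(0.4330×0.5670/824) = 0.01726.
Because the samples are independent, SE_diff = √(0.01823² + 0.01726²) = 0.02510.
Using z* = 1.645 for 90%, ME = 1.645 × 0.02510 = 0.04129.
p̂₁ − p̂₂ = 0.1010; interval 0.1010 ± 0.04129 gives (0.060, 0.142).

(0.060, 0.142)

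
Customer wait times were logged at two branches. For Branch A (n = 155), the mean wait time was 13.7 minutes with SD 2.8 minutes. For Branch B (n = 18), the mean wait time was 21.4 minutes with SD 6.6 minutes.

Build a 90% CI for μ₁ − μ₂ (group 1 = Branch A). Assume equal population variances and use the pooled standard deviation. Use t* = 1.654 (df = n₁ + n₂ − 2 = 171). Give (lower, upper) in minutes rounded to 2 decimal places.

(-9.09, -6.31)

s_p = √[((n₁−1)s₁² + (n₂−1)s₂²)/(n₁+n₂−2)] = √[(154·2.8² + 17·6.6²)/171] = 3.3751.
SE = 3.3751·√(1/155 + 1/18) = 0.8404.
With t* = 1.654, margin = 1.654 × 0.8404 = 1.3900.
x̄₁ − x̄₂ = 13.7 − 21.4 = -7.7000; interval -7.7000 ± 1.3900 = (-9.09, -6.31).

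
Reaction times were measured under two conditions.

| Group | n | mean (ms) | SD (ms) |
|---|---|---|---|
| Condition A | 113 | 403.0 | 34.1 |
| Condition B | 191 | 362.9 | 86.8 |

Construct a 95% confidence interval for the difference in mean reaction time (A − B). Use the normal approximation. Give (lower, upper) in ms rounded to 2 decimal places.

SE₁ = s₁/√n₁ = 34.1/√113 = 3.2079; SE₂ = 86.8/√191 = 6.2806.
Independent samples, unequal variances: SE_diff = √(SE₁² + SE₂²) = √(10.29062241 + 39.44593636) = 7.0524.
z* = 1.960, so margin of error = 1.960 × 7.0524 = 13.8227.
Difference in means = 403.0 − 362.9 = 40.1000.
40.1000 ± 13.8227 → (26.28, 53.92).

(26.28, 53.92)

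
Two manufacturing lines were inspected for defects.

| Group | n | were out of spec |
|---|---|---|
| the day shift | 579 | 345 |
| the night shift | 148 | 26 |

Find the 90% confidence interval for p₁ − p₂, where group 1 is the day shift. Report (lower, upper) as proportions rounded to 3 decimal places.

Sample proportions: 345/579 = 0.5959, 26/148 = 0.1757.
Each SE is √(p̂(1−p̂)/n): √(0.5959·0.4041/579) = 0.02039 and √(0.1757·0.8243/148) = 0.03128.
SE(p̂₁ − p̂₂) = √(SE₁² + SE₂²) = √(0.0004157521 + 0.0009784384) = 0.03734, since the two samples are independent.
At 90% confidence z* = 1.645; margin = 1.645 × 0.03734 = 0.06142.
The difference is 0.5959 − 0.1757 = 0.4202, so the interval is 0.4202 ± 0.06142 = (0.359, 0.482).

(0.359, 0.482)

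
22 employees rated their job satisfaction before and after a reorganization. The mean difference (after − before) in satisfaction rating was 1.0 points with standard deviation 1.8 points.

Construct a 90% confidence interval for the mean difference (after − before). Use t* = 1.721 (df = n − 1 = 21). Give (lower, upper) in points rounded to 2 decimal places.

Paired design: SE = s_d/√n = 1.8/√22 = 0.3838.
t* = 1.721; margin of error = 1.721 × 0.3838 = 0.6605.
1.0 ± 0.6605 → (0.34, 1.66).

(0.34, 1.66)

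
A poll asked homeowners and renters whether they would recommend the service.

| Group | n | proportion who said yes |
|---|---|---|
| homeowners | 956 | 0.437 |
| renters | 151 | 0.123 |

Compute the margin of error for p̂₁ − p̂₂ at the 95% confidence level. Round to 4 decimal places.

The two standard errors are √(0.4370×0.5630/956) = 0.01604 and √(0.1230×0.8770/151) = 0.02673.
Because the samples are independent, SE_diff = √(0.01604² + 0.02673²) = 0.03117.
Using z* = 1.960 for 95%, ME = 1.960 × 0.03117 = 0.06109.

0.0611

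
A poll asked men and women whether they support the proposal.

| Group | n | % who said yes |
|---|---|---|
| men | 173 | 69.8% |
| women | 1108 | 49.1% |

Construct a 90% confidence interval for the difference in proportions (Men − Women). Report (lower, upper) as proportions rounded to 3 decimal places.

(0.144, 0.270)

Each SE is √(p̂(1−p̂)/n): √(0.6980·0.3020/173) = 0.03491 and √(0.4910·0.5090/1108) = 0.01502.
SE(p̂₁ − p̂₂) = √(SE₁² + SE₂²) = √(0.0012187081 + 0.0002256004) = 0.03800, since the two samples are independent.
At 90% confidence z* = 1.645; margin = 1.645 × 0.03800 = 0.06251.
The difference is 0.6980 − 0.4910 = 0.2070, so the interval is 0.2070 ± 0.06251 = (0.144, 0.270).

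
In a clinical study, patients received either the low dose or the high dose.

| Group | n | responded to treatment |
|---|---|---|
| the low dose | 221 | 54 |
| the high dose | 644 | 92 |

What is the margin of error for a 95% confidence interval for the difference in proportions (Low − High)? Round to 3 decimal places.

0.063

Sample proportions: 54/221 = 0.2443, 92/644 = 0.1429.
Each SE is √(p̂(1−p̂)/n): √(0.2443·0.7557/221) = 0.02890 and √(0.1429·0.8571/644) = 0.01379.
SE(p̂₁ − p̂₂) = √(SE₁² + SE₂²) = √(0.00083521 + 0.0001901641) = 0.03202, since the two samples are independent.
At 95% confidence z* = 1.960; margin = 1.960 × 0.03202 = 0.06276.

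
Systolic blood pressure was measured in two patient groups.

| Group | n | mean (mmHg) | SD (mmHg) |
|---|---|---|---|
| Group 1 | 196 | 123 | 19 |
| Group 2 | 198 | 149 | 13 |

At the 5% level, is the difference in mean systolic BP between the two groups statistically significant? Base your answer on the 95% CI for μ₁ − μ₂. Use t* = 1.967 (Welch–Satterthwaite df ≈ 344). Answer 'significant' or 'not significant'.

Standard errors of each mean: 19/√196 = 1.3571 and 13/√198 = 0.9239.
SE(x̄₁ − x̄₂) = √(1.3571² + 0.9239²) = 1.6417 for independent samples with unequal variances.
With t* = 1.967, the margin is 1.967 × 1.6417 = 3.2292.
x̄₁ − x̄₂ = 123 − 149 = -26.0000; the interval is -26.0000 ± 3.2292 = (-29.2292, -22.7708).
The interval (-29.2292, -22.7708) does not contain 0, so the difference is significant.

significant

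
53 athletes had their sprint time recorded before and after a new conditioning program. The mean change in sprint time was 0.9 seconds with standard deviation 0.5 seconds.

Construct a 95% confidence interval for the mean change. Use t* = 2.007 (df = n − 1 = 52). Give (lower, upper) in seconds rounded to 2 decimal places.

(0.76, 1.04)

Paired design: SE = s_d/√n = 0.5/√53 = 0.0687.
t* = 2.007; margin of error = 2.007 × 0.0687 = 0.1379.
0.9 ± 0.1379 → (0.76, 1.04).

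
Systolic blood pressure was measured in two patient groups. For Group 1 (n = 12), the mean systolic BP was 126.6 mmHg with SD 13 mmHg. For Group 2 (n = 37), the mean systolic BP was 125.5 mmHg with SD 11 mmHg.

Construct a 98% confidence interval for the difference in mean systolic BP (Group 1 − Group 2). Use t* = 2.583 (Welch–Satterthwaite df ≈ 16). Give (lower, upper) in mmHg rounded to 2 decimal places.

(-9.66, 11.86)

Per-group SEs: s₁/√n₁ = 13/√12 = 3.7528, s₂/√n₂ = 11/√37 = 1.8084.
Unpooled SE of the difference: √(14.08350784 + 3.27031056) = 4.1658.
Margin of error = t* · SE = 2.583 × 4.1658 = 10.7603.
x̄₁ − x̄₂ = 126.6 − 125.5 = 1.1000.
CI: 1.1000 ± 10.7603 = (-9.66, 11.86).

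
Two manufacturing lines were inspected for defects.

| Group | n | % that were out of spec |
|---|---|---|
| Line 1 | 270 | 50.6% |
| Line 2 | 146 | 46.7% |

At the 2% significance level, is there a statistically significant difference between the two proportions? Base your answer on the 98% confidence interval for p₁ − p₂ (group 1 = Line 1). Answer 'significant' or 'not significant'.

not significant

The two standard errors are √(0.5060×0.4940/270) = 0.03043 and √(0.4670×0.5330/146) = 0.04129.
Because the samples are independent, SE_diff = √(0.03043² + 0.04129²) = 0.05129.
Using z* = 2.326 for 98%, ME = 2.326 × 0.05129 = 0.11930.
p̂₁ − p̂₂ = 0.0390; interval 0.0390 ± 0.11930 gives (-0.08030, 0.15830).
The interval (-0.08030, 0.15830) contains 0, so the difference is not significant.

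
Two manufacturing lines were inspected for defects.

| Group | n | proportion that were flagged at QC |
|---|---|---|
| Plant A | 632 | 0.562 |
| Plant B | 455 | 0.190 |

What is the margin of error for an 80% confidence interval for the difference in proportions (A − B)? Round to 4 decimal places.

Each SE is √(p̂(1−p̂)/n): √(0.5620·0.4380/632) = 0.01974 and √(0.1900·0.8100/455) = 0.01839.
SE(p̂₁ − p̂₂) = √(SE₁² + SE₂²) = √(0.0003896676 + 0.0003381921) = 0.02698, since the two samples are independent.
At 80% confidence z* = 1.282; margin = 1.282 × 0.02698 = 0.03459.

0.0346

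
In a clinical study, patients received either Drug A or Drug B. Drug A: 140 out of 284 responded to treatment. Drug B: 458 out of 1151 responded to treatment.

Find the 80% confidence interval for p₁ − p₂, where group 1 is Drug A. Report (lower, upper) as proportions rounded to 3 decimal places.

(0.053, 0.137)

p̂₁ = 140/284 = 0.4930 and p̂₂ = 458/1151 = 0.3979.
SE₁ = √(p̂₁(1−p̂₁)/n₁) = √(0.4930·0.5070/284) = 0.02967; SE₂ = √(0.3979·0.6021/1151) = 0.01443.
Independent samples: SE of the difference = √(SE₁² + SE₂²) = √(0.0008803089 + 0.0002082249) = 0.03299.
z* for 80% confidence is 1.282, so the margin of error is 1.282 × 0.03299 = 0.04229.
Point estimate p̂₁ − p̂₂ = 0.4930 − 0.3979 = 0.0951.
0.0951 ± 0.04229 → (0.053, 0.137).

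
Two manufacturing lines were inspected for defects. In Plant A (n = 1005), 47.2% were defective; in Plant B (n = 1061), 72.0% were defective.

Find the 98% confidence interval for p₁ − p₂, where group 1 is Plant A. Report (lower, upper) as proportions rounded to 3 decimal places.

(-0.297, -0.199)

Each SE is √(p̂(1−p̂)/n): √(0.4720·0.5280/1005) = 0.01575 and √(0.7200·0.2800/1061) = 0.01378.
SE(p̂₁ − p̂₂) = √(SE₁² + SE₂²) = √(0.0002480625 + 0.0001898884) = 0.02093, since the two samples are independent.
At 98% confidence z* = 2.326; margin = 2.326 × 0.02093 = 0.04868.
The difference is 0.4720 − 0.7200 = -0.2480, so the interval is -0.2480 ± 0.04868 = (-0.297, -0.199).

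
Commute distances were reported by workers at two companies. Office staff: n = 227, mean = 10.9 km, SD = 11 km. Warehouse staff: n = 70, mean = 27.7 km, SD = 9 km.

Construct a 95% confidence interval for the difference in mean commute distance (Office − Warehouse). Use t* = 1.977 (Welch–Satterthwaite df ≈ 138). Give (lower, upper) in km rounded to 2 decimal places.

(-19.37, -14.23)

SE₁ = s₁/√n₁ = 11/√227 = 0.7301; SE₂ = 9/√70 = 1.0757.
Independent samples, unequal variances: SE_diff = √(SE₁² + SE₂²) = √(0.53304601 + 1.15713049) = 1.3001.
t* = 1.977, so margin of error = 1.977 × 1.3001 = 2.5703.
Difference in means = 10.9 − 27.7 = -16.8000.
-16.8000 ± 2.5703 → (-19.37, -14.23).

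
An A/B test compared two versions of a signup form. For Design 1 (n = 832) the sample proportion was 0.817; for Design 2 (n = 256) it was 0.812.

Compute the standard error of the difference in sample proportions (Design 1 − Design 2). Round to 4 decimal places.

The two standard errors are √(0.8170×0.1830/832) = 0.01341 and √(0.8120×0.1880/256) = 0.02442.
Because the samples are independent, SE_diff = √(0.01341² + 0.02442²) = 0.02786.

0.0279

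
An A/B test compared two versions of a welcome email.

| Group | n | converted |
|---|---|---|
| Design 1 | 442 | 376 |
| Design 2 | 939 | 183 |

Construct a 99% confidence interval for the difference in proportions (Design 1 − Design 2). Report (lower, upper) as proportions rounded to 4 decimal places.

(0.6009, 0.7107)

p̂₁ = 376/442 = 0.8507 and p̂₂ = 183/939 = 0.1949.
SE₁ = √(p̂₁(1−p̂₁)/n₁) = √(0.8507·0.1493/442) = 0.01695; SE₂ = √(0.1949·0.8051/939) = 0.01293.
Independent samples: SE of the difference = √(SE₁² + SE₂²) = √(0.0002873025 + 0.0001671849) = 0.02132.
z* for 99% confidence is 2.576, so the margin of error is 2.576 × 0.02132 = 0.05492.
Point estimate p̂₁ − p̂₂ = 0.8507 − 0.1949 = 0.6558.
0.6558 ± 0.05492 → (0.6009, 0.7107).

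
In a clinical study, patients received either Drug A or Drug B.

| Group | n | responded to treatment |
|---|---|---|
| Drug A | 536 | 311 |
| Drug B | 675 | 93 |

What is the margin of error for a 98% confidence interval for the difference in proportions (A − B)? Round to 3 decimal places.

0.058

Sample proportions: 311/536 = 0.5802, 93/675 = 0.1378.
Each SE is √(p̂(1−p̂)/n): √(0.5802·0.4198/536) = 0.02132 and √(0.1378·0.8622/675) = 0.01327.
SE(p̂₁ − p̂₂) = √(SE₁² + SE₂²) = √(0.0004545424 + 0.0001760929) = 0.02511, since the two samples are independent.
At 98% confidence z* = 2.326; margin = 2.326 × 0.02511 = 0.05841.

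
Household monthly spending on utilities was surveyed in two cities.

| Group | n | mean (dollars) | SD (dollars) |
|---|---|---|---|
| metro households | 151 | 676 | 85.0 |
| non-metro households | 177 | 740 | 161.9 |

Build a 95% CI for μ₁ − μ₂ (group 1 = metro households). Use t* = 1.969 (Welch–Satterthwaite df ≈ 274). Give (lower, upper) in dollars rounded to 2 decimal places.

(-91.56, -36.44)

Per-group SEs: s₁/√n₁ = 85.0/√151 = 6.9172, s₂/√n₂ = 161.9/√177 = 12.1691.
Unpooled SE of the difference: √(47.84765584 + 148.08699481) = 13.9977.
Margin of error = t* · SE = 1.969 × 13.9977 = 27.5615.
x̄₁ − x̄₂ = 676 − 740 = -64.0000.
CI: -64.0000 ± 27.5615 = (-91.56, -36.44).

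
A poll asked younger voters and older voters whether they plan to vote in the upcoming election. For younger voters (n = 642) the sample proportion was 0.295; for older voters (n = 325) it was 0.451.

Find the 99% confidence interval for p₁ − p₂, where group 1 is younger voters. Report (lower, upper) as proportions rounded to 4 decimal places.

SE₁ = √(p̂₁(1−p̂₁)/n₁) = √(0.2950·0.7050/642) = 0.01800; SE₂ = √(0.4510·0.5490/325) = 0.02760.
Independent samples: SE of the difference = √(SE₁² + SE₂²) = √(0.000324 + 0.00076176) = 0.03295.
z* for 99% confidence is 2.576, so the margin of error is 2.576 × 0.03295 = 0.08488.
Point estimate p̂₁ − p̂₂ = 0.2950 − 0.4510 = -0.1560.
-0.1560 ± 0.08488 → (-0.2409, -0.0711).

(-0.2409, -0.0711)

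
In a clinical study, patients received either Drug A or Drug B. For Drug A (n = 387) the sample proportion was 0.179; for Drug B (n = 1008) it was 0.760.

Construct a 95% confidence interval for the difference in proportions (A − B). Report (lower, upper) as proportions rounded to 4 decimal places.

(-0.6274, -0.5346)

The two standard errors are √(0.1790×0.8210/387) = 0.01949 and √(0.7600×0.2400/1008) = 0.01345.
Because the samples are independent, SE_diff = √(0.01949² + 0.01345²) = 0.02368.
Using z* = 1.960 for 95%, ME = 1.960 × 0.02368 = 0.04641.
p̂₁ − p̂₂ = -0.5810; interval -0.5810 ± 0.04641 gives (-0.6274, -0.5346).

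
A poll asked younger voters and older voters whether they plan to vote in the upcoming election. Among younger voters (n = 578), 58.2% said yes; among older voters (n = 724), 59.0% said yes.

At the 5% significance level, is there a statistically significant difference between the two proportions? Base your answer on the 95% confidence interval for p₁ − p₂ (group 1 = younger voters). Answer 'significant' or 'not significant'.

not significant

The two standard errors are √(0.5820×0.4180/578) = 0.02052 and √(0.5900×0.4100/724) = 0.01828.
Because the samples are independent, SE_diff = √(0.02052² + 0.01828²) = 0.02748.
Using z* = 1.960 for 95%, ME = 1.960 × 0.02748 = 0.05386.
p̂₁ − p̂₂ = -0.0080; interval -0.0080 ± 0.05386 gives (-0.06186, 0.04586).
The interval (-0.06186, 0.04586) contains 0, so the difference is not significant.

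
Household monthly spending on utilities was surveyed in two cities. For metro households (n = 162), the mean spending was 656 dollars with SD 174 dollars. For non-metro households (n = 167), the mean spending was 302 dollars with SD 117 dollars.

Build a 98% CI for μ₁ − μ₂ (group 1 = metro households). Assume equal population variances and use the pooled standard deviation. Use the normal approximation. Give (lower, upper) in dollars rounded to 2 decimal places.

Pooled variance s_p² = [161·174² + 166·117²] / (162+167−2) = 21855.6881, so s_p = 147.8367.
SE_diff = s_p·√(1/n₁ + 1/n₂) = 147.8367·√(1/162 + 1/167) = 16.3029.
z* = 2.326; margin = 2.326 × 16.3029 = 37.9205.
Difference = 656 − 302 = 354.0000.
354.0000 ± 37.9205 → (316.08, 391.92).

(316.08, 391.92)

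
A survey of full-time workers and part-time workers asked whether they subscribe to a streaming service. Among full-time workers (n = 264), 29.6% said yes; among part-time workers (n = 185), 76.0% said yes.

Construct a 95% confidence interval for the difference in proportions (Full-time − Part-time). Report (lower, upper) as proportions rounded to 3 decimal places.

(-0.547, -0.381)

SE₁ = √(p̂₁(1−p̂₁)/n₁) = √(0.2960·0.7040/264) = 0.02810; SE₂ = √(0.7600·0.2400/185) = 0.03140.
Independent samples: SE of the difference = √(SE₁² + SE₂²) = √(0.00078961 + 0.00098596) = 0.04214.
z* for 95% confidence is 1.960, so the margin of error is 1.960 × 0.04214 = 0.08259.
Point estimate p̂₁ − p̂₂ = 0.2960 − 0.7600 = -0.4640.
-0.4640 ± 0.08259 → (-0.547, -0.381).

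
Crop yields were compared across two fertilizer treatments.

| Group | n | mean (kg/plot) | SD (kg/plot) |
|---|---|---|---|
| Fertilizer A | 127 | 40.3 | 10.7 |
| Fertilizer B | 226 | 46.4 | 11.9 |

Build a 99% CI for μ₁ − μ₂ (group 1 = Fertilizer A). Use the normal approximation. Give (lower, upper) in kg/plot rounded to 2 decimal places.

SE₁ = s₁/√n₁ = 10.7/√127 = 0.9495; SE₂ = 11.9/√226 = 0.7916.
Independent samples, unequal variances: SE_diff = √(SE₁² + SE₂²) = √(0.90155025 + 0.62663056) = 1.2362.
z* = 2.576, so margin of error = 2.576 × 1.2362 = 3.1845.
Difference in means = 40.3 − 46.4 = -6.1000.
-6.1000 ± 3.1845 → (-9.28, -2.92).

(-9.28, -2.92)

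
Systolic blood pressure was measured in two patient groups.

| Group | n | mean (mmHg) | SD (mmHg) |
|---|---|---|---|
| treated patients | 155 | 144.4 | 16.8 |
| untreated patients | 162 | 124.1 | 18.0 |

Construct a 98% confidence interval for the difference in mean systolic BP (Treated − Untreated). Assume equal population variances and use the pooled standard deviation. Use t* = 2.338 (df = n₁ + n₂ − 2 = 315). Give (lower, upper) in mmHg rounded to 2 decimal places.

(15.72, 24.88)

Pooled variance s_p² = [154·16.8² + 161·18.0²] / (155+162−2) = 303.5840, so s_p = 17.4237.
SE_diff = s_p·√(1/n₁ + 1/n₂) = 17.4237·√(1/155 + 1/162) = 1.9577.
t* = 2.338; margin = 2.338 × 1.9577 = 4.5771.
Difference = 144.4 − 124.1 = 20.3000.
20.3000 ± 4.5771 → (15.72, 24.88).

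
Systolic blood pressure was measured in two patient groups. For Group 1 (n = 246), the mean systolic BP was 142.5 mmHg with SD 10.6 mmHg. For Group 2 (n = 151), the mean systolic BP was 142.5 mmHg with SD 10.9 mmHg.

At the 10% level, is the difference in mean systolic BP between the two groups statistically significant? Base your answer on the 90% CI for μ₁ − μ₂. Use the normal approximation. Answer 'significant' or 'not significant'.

not significant

Per-group SEs: s₁/√n₁ = 10.6/√246 = 0.6758, s₂/√n₂ = 10.9/√151 = 0.8870.
Unpooled SE of the difference: √(0.45670564 + 0.786769) = 1.1151.
Margin of error = z* · SE = 1.645 × 1.1151 = 1.8343.
x̄₁ − x̄₂ = 142.5 − 142.5 = 0.0000.
CI: 0.0000 ± 1.8343 = (-1.8343, 1.8343).
The interval (-1.8343, 1.8343) contains 0, so the difference is not significant.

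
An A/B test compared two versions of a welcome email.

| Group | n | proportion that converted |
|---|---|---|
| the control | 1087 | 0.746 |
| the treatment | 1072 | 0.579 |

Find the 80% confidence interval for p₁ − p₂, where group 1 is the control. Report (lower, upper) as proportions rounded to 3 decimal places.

The two standard errors are √(0.7460×0.2540/1087) = 0.01320 and √(0.5790×0.4210/1072) = 0.01508.
Because the samples are independent, SE_diff = √(0.01320² + 0.01508²) = 0.02004.
Using z* = 1.282 for 80%, ME = 1.282 × 0.02004 = 0.02569.
p̂₁ − p̂₂ = 0.1670; interval 0.1670 ± 0.02569 gives (0.141, 0.193).

(0.141, 0.193)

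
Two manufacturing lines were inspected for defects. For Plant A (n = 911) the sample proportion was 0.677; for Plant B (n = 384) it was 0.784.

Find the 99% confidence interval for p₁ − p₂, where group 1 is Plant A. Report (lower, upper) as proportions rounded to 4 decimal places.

SE₁ = √(p̂₁(1−p̂₁)/n₁) = √(0.6770·0.3230/911) = 0.01549; SE₂ = √(0.7840·0.2160/384) = 0.02100.
Independent samples: SE of the difference = √(SE₁² + SE₂²) = √(0.0002399401 + 0.000441) = 0.02609.
z* for 99% confidence is 2.576, so the margin of error is 2.576 × 0.02609 = 0.06721.
Point estimate p̂₁ − p̂₂ = 0.6770 − 0.7840 = -0.1070.
-0.1070 ± 0.06721 → (-0.1742, -0.0398).

(-0.1742, -0.0398)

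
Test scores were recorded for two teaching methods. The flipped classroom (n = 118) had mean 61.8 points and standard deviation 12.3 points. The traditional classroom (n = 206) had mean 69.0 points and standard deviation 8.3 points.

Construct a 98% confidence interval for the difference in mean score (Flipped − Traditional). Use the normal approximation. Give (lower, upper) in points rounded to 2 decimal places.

(-10.16, -4.24)

Per-group SEs: s₁/√n₁ = 12.3/√118 = 1.1323, s₂/√n₂ = 8.3/√206 = 0.5783.
Unpooled SE of the difference: √(1.28210329 + 0.33443089) = 1.2714.
Margin of error = z* · SE = 2.326 × 1.2714 = 2.9573.
x̄₁ − x̄₂ = 61.8 − 69.0 = -7.2000.
CI: -7.2000 ± 2.9573 = (-10.16, -4.24).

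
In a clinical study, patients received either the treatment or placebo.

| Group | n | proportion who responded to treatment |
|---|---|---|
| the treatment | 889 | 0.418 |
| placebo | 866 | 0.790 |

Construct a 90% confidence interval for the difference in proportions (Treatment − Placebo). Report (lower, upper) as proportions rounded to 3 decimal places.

(-0.407, -0.337)

SE₁ = √(p̂₁(1−p̂₁)/n₁) = √(0.4180·0.5820/889) = 0.01654; SE₂ = √(0.7900·0.2100/866) = 0.01384.
Independent samples: SE of the difference = √(SE₁² + SE₂²) = √(0.0002735716 + 0.0001915456) = 0.02157.
z* for 90% confidence is 1.645, so the margin of error is 1.645 × 0.02157 = 0.03548.
Point estimate p̂₁ − p̂₂ = 0.4180 − 0.7900 = -0.3720.
-0.3720 ± 0.03548 → (-0.407, -0.337).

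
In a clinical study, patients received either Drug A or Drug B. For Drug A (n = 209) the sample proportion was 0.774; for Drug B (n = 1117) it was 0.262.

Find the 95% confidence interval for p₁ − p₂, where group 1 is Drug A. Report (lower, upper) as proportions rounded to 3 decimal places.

(0.450, 0.574)

Each SE is √(p̂(1−p̂)/n): √(0.7740·0.2260/209) = 0.02893 and √(0.2620·0.7380/1117) = 0.01316.
SE(p̂₁ − p̂₂) = √(SE₁² + SE₂²) = √(0.0008369449 + 0.0001731856) = 0.03178, since the two samples are independent.
At 95% confidence z* = 1.960; margin = 1.960 × 0.03178 = 0.06229.
The difference is 0.7740 − 0.2620 = 0.5120, so the interval is 0.5120 ± 0.06229 = (0.450, 0.574).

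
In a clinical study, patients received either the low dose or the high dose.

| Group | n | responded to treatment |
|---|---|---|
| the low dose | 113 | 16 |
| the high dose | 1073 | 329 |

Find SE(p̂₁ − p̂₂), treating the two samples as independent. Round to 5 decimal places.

First, p̂₁ = 16/113 = 0.1416; p̂₂ = 329/1073 = 0.3066.
The two standard errors are √(0.1416×0.8584/113) = 0.03280 and √(0.3066×0.6934/1073) = 0.01408.
Because the samples are independent, SE_diff = √(0.03280² + 0.01408²) = 0.03569.

0.03569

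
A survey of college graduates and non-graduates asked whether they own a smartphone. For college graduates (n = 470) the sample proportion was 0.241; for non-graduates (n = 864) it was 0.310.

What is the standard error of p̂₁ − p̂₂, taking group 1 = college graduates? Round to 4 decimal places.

0.0252

The two standard errors are √(0.2410×0.7590/470) = 0.01973 and √(0.3100×0.6900/864) = 0.01573.
Because the samples are independent, SE_diff = √(0.01973² + 0.01573²) = 0.02523.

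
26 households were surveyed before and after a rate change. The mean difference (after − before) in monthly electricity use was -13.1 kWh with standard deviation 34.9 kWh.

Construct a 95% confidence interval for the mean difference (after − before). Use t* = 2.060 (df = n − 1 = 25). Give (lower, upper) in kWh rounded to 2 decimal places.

This is a matched-pairs design, so SE = s_d/√n = 34.9/√26 = 6.8445.
Margin = 2.060 × 6.8445 = 14.0997; the interval is -13.1 ± 14.0997 = (-27.20, 1.00).

(-27.20, 1.00)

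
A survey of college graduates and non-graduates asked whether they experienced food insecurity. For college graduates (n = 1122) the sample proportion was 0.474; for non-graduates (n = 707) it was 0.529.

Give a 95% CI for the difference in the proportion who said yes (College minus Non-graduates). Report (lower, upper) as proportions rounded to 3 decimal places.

(-0.102, -0.008)

The two standard errors are √(0.4740×0.5260/1122) = 0.01491 and √(0.5290×0.4710/707) = 0.01877.
Because the samples are independent, SE_diff = √(0.01491² + 0.01877²) = 0.02397.
Using z* = 1.960 for 95%, ME = 1.960 × 0.02397 = 0.04698.
p̂₁ − p̂₂ = -0.0550; interval -0.0550 ± 0.04698 gives (-0.102, -0.008).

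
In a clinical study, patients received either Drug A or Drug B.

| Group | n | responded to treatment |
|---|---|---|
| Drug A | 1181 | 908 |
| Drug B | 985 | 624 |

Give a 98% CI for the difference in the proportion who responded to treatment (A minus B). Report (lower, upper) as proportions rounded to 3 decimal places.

(0.090, 0.181)

Sample proportions: 908/1181 = 0.7688, 624/985 = 0.6335.
Each SE is √(p̂(1−p̂)/n): √(0.7688·0.2312/1181) = 0.01227 and √(0.6335·0.3665/985) = 0.01535.
SE(p̂₁ − p̂₂) = √(SE₁² + SE₂²) = √(0.0001505529 + 0.0002356225) = 0.01965, since the two samples are independent.
At 98% confidence z* = 2.326; margin = 2.326 × 0.01965 = 0.04571.
The difference is 0.7688 − 0.6335 = 0.1353, so the interval is 0.1353 ± 0.04571 = (0.090, 0.181).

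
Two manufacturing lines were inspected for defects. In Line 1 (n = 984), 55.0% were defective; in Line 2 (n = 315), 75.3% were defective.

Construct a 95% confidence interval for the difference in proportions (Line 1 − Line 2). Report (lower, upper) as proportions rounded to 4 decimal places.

SE₁ = √(p̂₁(1−p̂₁)/n₁) = √(0.5500·0.4500/984) = 0.01586; SE₂ = √(0.7530·0.2470/315) = 0.02430.
Independent samples: SE of the difference = √(SE₁² + SE₂²) = √(0.0002515396 + 0.00059049) = 0.02902.
z* for 95% confidence is 1.960, so the margin of error is 1.960 × 0.02902 = 0.05688.
Point estimate p̂₁ − p̂₂ = 0.5500 − 0.7530 = -0.2030.
-0.2030 ± 0.05688 → (-0.2599, -0.1461).

(-0.2599, -0.1461)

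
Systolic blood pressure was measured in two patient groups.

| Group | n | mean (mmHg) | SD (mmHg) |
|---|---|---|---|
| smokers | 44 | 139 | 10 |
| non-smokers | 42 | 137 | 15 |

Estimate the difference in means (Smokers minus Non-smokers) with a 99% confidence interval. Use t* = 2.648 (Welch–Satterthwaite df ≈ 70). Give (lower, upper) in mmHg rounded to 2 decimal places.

Per-group SEs: s₁/√n₁ = 10/√44 = 1.5076, s₂/√n₂ = 15/√42 = 2.3146.
Unpooled SE of the difference: √(2.27285776 + 5.35737316) = 2.7623.
Margin of error = t* · SE = 2.648 × 2.7623 = 7.3146.
x̄₁ − x̄₂ = 139 − 137 = 2.0000.
CI: 2.0000 ± 7.3146 = (-5.31, 9.31).

(-5.31, 9.31)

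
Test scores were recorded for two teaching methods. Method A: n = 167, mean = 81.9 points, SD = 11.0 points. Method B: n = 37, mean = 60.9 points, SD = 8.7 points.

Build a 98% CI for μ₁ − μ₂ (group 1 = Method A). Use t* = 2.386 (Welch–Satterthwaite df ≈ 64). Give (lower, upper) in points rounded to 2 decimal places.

Standard errors of each mean: 11.0/√167 = 0.8512 and 8.7/√37 = 1.4303.
SE(x̄₁ − x̄₂) = √(0.8512² + 1.4303²) = 1.6644 for independent samples with unequal variances.
With t* = 2.386, the margin is 2.386 × 1.6644 = 3.9713.
x̄₁ − x̄₂ = 81.9 − 60.9 = 21.0000; the interval is 21.0000 ± 3.9713 = (17.03, 24.97).

(17.03, 24.97)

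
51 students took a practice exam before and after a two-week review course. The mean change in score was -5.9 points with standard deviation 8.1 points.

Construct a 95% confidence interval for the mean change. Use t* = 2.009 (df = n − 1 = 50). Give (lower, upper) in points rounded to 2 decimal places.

This is a matched-pairs design, so SE = s_d/√n = 8.1/√51 = 1.1342.
Margin = 2.009 × 1.1342 = 2.2786; the interval is -5.9 ± 2.2786 = (-8.18, -3.62).

(-8.18, -3.62)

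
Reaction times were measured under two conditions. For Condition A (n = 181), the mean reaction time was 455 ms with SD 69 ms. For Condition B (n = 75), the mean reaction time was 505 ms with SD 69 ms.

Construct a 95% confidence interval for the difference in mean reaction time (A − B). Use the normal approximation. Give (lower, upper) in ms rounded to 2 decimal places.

(-68.57, -31.43)

Per-group SEs: s₁/√n₁ = 69/√181 = 5.1287, s₂/√n₂ = 69/√75 = 7.9674.
Unpooled SE of the difference: √(26.30356369 + 63.47946276) = 9.4754.
Margin of error = z* · SE = 1.960 × 9.4754 = 18.5718.
x̄₁ − x̄₂ = 455 − 505 = -50.0000.
CI: -50.0000 ± 18.5718 = (-68.57, -31.43).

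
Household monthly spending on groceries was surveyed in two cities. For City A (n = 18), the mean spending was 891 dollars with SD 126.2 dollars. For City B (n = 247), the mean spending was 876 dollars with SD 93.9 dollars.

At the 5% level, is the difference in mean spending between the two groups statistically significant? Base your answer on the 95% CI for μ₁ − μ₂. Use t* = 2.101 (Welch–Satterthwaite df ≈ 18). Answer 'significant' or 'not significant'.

SE₁ = s₁/√n₁ = 126.2/√18 = 29.7456; SE₂ = 93.9/√247 = 5.9747.
Independent samples, unequal variances: SE_diff = √(SE₁² + SE₂²) = √(884.80071936 + 35.69704009) = 30.3397.
t* = 2.101, so margin of error = 2.101 × 30.3397 = 63.7437.
Difference in means = 891 − 876 = 15.0000.
15.0000 ± 63.7437 → (-48.7437, 78.7437).
The interval (-48.7437, 78.7437) contains 0, so the difference is not significant.

not significant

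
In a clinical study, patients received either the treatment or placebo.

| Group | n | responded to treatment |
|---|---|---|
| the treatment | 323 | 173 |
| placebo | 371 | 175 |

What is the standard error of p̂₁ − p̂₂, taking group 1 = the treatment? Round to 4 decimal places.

p̂₁ = 173/323 = 0.5356 and p̂₂ = 175/371 = 0.4717.
SE₁ = √(p̂₁(1−p̂₁)/n₁) = √(0.5356·0.4644/323) = 0.02775; SE₂ = √(0.4717·0.5283/371) = 0.02592.
Independent samples: SE of the difference = √(SE₁² + SE₂²) = √(0.0007700625 + 0.0006718464) = 0.03797.

0.0380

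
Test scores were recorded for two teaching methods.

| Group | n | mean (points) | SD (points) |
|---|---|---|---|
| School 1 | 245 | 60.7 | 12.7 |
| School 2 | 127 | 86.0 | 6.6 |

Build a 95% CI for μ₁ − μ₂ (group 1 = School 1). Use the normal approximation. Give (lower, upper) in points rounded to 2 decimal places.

(-27.26, -23.34)

SE₁ = s₁/√n₁ = 12.7/√245 = 0.8114; SE₂ = 6.6/√127 = 0.5857.
Independent samples, unequal variances: SE_diff = √(SE₁² + SE₂²) = √(0.65836996 + 0.34304449) = 1.0007.
z* = 1.960, so margin of error = 1.960 × 1.0007 = 1.9614.
Difference in means = 60.7 − 86.0 = -25.3000.
-25.3000 ± 1.9614 → (-27.26, -23.34).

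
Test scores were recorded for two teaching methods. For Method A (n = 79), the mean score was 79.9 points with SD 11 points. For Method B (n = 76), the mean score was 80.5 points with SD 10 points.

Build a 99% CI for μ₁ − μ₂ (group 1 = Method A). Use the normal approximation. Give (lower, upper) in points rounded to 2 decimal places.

SE₁ = s₁/√n₁ = 11/√79 = 1.2376; SE₂ = 10/√76 = 1.1471.
Independent samples, unequal variances: SE_diff = √(SE₁² + SE₂²) = √(1.53165376 + 1.31583841) = 1.6875.
z* = 2.576, so margin of error = 2.576 × 1.6875 = 4.3470.
Difference in means = 79.9 − 80.5 = -0.6000.
-0.6000 ± 4.3470 → (-4.95, 3.75).

(-4.95, 3.75)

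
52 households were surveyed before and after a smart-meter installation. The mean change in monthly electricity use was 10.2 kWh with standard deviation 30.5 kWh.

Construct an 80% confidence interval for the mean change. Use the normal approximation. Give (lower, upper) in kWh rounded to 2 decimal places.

Paired design: SE = s_d/√n = 30.5/√52 = 4.2296.
z* = 1.282; margin of error = 1.282 × 4.2296 = 5.4223.
10.2 ± 5.4223 → (4.78, 15.62).

(4.78, 15.62)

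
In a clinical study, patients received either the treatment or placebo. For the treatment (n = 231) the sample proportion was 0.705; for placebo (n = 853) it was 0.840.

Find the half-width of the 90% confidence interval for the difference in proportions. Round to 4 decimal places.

0.0535

Each SE is √(p̂(1−p̂)/n): √(0.7050·0.2950/231) = 0.03001 and √(0.8400·0.1600/853) = 0.01255.
SE(p̂₁ − p̂₂) = √(SE₁² + SE₂²) = √(0.0009006001 + 0.0001575025) = 0.03253, since the two samples are independent.
At 90% confidence z* = 1.645; margin = 1.645 × 0.03253 = 0.05351.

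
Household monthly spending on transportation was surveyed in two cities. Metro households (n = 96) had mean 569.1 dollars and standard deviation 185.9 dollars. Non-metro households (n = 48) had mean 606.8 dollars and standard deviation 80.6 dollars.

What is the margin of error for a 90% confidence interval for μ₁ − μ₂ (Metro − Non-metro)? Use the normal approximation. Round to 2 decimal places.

SE₁ = s₁/√n₁ = 185.9/√96 = 18.9733; SE₂ = 80.6/√48 = 11.6336.
Independent samples, unequal variances: SE_diff = √(SE₁² + SE₂²) = √(359.98611289 + 135.34064896) = 22.2559.
z* = 1.645, so margin of error = 1.645 × 22.2559 = 36.6110.

36.61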